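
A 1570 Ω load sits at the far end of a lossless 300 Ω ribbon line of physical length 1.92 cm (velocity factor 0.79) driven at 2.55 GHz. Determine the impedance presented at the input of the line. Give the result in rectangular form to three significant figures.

λ = v/f = 0.79·c / 2.55 GHz = 0.0929 m
βl = 2π·l/λ = 2π × 0.207 = 74.4°
tan(βl) = tan(74.4°) = 3.57
Z_in = Z_0·(Z_L + jZ_0·tanβl)/(Z_0 + jZ_L·tanβl)
     = 300·(1570 + j1070)/(300 + j5610)

Z_in ≈ 61.6 − j80.6 Ω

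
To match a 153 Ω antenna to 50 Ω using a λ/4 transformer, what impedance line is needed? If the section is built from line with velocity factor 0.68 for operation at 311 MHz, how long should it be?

Z_qwt = √(Z_0·R_L) = √(50 × 153) = √7650
λ = 0.68·c/f = 0.656 m, so l = λ/4 = 0.164 m

Z_qwt ≈ 87.5 Ω; length ≈ 16.4 cm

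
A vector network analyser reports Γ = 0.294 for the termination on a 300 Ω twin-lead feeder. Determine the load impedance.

Z_L ≈ 550 Ω

Z_L = Z_0·(1 + Γ)/(1 − Γ) = 300·(1.29)/(0.706)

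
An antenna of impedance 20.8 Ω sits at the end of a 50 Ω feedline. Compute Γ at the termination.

Γ = -0.412

Γ = (Z_L − Z_0)/(Z_L + Z_0) = (20.8 − 50)/(20.8 + 50) = -29.2/70.8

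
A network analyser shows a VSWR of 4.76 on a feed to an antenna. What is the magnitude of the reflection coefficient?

|Γ| = (S − 1)/(S + 1) = (4.76 − 1)/(4.76 + 1) = 3.76/5.76

|Γ| ≈ 0.653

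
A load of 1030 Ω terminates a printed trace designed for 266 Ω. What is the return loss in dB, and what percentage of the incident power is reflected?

RL ≈ 4.59 dB; 34.8% of incident power reflected

Γ = (1030 − 266)/(1030 + 266) = 0.59
RL = −20·log₁₀(0.59) = 4.59 dB
P_refl/P_inc = |Γ|² = 0.348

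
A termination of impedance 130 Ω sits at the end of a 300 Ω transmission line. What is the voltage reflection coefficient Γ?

Γ = -0.395

Γ = (Z_L − Z_0)/(Z_L + Z_0) = (130 − 300)/(130 + 300) = -170/430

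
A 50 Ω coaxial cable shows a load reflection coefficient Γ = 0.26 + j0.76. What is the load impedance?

Z_L ≈ 15.8 + j67.5 Ω

Z_L = Z_0·(1 + Γ)/(1 − Γ) = 50·(1.26 + j0.76)/(0.74 − j0.76)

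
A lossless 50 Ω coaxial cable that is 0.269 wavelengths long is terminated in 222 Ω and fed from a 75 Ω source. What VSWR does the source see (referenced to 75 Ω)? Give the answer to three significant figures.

βl = 2π × 0.269 = 96.8°
tan(βl) = -8.34
Z_in = Z_0·(Z_L + jZ_0·tanβl)/(Z_0 + jZ_L·tanβl) = 11.4 + j5.69 Ω
Γ_s = (Z_in − Z_s)/(Z_in + Z_s) = (-63.6 + j5.69)/(86.4 + j5.69), |Γ_s| = 0.737
VSWR = (1 + |Γ_s|)/(1 − |Γ_s|)

VSWR ≈ 6.61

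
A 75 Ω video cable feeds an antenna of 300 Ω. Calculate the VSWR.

VSWR ≈ 4

For a purely resistive load, VSWR = R_L/Z_0 or Z_0/R_L (whichever > 1) = 300/75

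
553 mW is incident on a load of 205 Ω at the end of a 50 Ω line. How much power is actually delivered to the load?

Γ = (205 − 50)/(205 + 50) = 0.608
|Γ|² = 0.369
P_refl = |Γ|²·P_inc = 204 mW, P_del = (1 − |Γ|²)·P_inc = 349 mW

P_delivered ≈ 349 mW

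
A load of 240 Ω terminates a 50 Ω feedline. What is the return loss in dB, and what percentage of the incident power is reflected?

Γ = (240 − 50)/(240 + 50) = 0.655
RL = −20·log₁₀(0.655) = 3.67 dB
P_refl/P_inc = |Γ|² = 0.429

RL ≈ 3.67 dB; 42.9% of incident power reflected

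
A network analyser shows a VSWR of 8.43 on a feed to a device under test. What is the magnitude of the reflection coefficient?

|Γ| ≈ 0.788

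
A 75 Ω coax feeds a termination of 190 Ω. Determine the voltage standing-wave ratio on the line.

VSWR ≈ 2.53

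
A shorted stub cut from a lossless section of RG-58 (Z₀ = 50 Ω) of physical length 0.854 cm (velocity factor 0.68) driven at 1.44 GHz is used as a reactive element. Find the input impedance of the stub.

λ = v/f = 0.68·c / 1.44 GHz = 0.142 m
βl = 2π·l/λ = 2π × 0.0603 = 21.7°
tan(βl) = 0.398
For a shorted stub, Z_in = jZ_0·tan(βl)

Z_in ≈ +j19.9 Ω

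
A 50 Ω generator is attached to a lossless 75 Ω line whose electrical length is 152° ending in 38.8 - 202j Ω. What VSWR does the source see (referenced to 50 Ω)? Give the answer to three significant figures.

tan(βl) = -0.532
Z_in = Z_0·(Z_L + jZ_0·tanβl)/(Z_0 + jZ_L·tanβl) = 190 + j439 Ω
Γ_s = (Z_in − Z_s)/(Z_in + Z_s) = (140 + j439)/(240 + j439), |Γ_s| = 0.921
VSWR = (1 + |Γ_s|)/(1 − |Γ_s|)

VSWR ≈ 24.3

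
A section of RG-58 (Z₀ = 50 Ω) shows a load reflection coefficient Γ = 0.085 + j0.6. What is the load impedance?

Z_L ≈ 26.4 + j50.1 Ω

Z_L = Z_0·(1 + Γ)/(1 − Γ) = 50·(1.08 + j0.6)/(0.915 − j0.6)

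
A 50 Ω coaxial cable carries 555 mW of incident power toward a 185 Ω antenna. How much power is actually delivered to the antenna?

Γ = (185 − 50)/(185 + 50) = 0.574
|Γ|² = 0.33
P_refl = |Γ|²·P_inc = 183 mW, P_del = (1 − |Γ|²)·P_inc = 372 mW

P_delivered ≈ 372 mW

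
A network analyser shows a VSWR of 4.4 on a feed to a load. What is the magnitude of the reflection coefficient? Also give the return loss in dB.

|Γ| ≈ 0.63; return loss ≈ 4.02 dB

|Γ| = (S − 1)/(S + 1) = (4.4 − 1)/(4.4 + 1) = 3.4/5.4
RL = −20·log₁₀|Γ| = −20·log₁₀(0.63)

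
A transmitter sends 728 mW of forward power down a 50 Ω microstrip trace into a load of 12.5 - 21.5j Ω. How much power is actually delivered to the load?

P_delivered ≈ 417 mW

|Γ| = |(-37.5 − j21.5)/(62.5 − j21.5)| = 0.654
|Γ|² = 0.428
P_refl = |Γ|²·P_inc = 311 mW, P_del = (1 − |Γ|²)·P_inc = 417 mW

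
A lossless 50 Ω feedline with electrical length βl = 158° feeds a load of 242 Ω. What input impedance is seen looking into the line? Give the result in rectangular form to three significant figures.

tan(βl) = tan(158°) = -0.404
Z_in = Z_0·(Z_L + jZ_0·tanβl)/(Z_0 + jZ_L·tanβl)
     = 50·(242 − j20.2)/(50 − j97.8)

Z_in ≈ 58.4 + j93.9 Ω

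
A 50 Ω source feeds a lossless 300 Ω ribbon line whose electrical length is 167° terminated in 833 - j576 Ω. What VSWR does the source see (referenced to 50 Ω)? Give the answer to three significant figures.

tan(βl) = -0.231
Z_in = Z_0·(Z_L + jZ_0·tanβl)/(Z_0 + jZ_L·tanβl) = 1220 + j242 Ω
Γ_s = (Z_in − Z_s)/(Z_in + Z_s) = (1170 + j242)/(1270 + j242), |Γ_s| = 0.924
VSWR = (1 + |Γ_s|)/(1 − |Γ_s|)

VSWR ≈ 25.3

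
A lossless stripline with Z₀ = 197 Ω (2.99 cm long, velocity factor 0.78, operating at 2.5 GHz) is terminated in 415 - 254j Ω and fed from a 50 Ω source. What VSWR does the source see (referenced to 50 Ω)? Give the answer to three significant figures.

VSWR ≈ 5.75

λ = v/f = 0.78·c / 2.5 GHz = 0.0936 m
βl = 2π·l/λ = 2π × 0.319 = 115°
tan(βl) = -2.14
Z_in = Z_0·(Z_L + jZ_0·tanβl)/(Z_0 + jZ_L·tanβl) = 98.8 + j130 Ω
Γ_s = (Z_in − Z_s)/(Z_in + Z_s) = (48.8 + j130)/(149 + j130), |Γ_s| = 0.704
VSWR = (1 + |Γ_s|)/(1 − |Γ_s|)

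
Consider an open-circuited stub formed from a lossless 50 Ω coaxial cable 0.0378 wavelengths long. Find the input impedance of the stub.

βl = 2π × 0.0378 = 13.6°
tan(βl) = 0.242
For an open-circuited stub, Z_in = −jZ_0·cot(βl) = −jZ_0/tan(βl)

Z_in ≈ −j207 Ω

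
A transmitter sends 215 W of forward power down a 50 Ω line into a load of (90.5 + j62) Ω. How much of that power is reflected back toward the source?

|Γ| = |(40.5 + j62)/(140.5 + j62)| = 0.482
|Γ|² = 0.233
P_refl = |Γ|²·P_inc = 50 W, P_del = (1 − |Γ|²)·P_inc = 165 W

P_reflected ≈ 50 W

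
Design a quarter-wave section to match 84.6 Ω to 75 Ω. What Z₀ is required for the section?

Z_qwt = √(Z_0·R_L) = √(75 × 84.6) = √6345

Z_qwt ≈ 79.7 Ω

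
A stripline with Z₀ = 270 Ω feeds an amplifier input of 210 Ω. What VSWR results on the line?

VSWR ≈ 1.29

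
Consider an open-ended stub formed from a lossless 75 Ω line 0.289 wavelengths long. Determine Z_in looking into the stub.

βl = 2π × 0.289 = 104°
tan(βl) = -4
For an open-ended stub, Z_in = −jZ_0·cot(βl) = −jZ_0/tan(βl)

Z_in ≈ +j18.8 Ω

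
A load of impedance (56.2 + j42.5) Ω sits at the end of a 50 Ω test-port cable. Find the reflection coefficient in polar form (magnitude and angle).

Γ = (Z_L − Z_0)/(Z_L + Z_0) = (6.2 + j42.5)/(106.2 + j42.5)
|Γ| = 42.9/114 = 0.375

Γ ≈ 0.375 ∠ 59.9°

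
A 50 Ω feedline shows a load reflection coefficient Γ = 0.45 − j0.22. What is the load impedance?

Z_L ≈ 107 − j62.7 Ω

Z_L = Z_0·(1 + Γ)/(1 − Γ) = 50·(1.45 − j0.22)/(0.55 + j0.22)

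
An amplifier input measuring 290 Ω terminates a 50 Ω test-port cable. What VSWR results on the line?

Γ = (290 − 50)/(290 + 50) = 0.706
VSWR = (1 + 0.706)/(1 − 0.706)

VSWR ≈ 5.8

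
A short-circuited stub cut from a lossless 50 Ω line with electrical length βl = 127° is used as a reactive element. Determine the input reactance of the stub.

tan(βl) = -1.33
For a short-circuited stub, Z_in = jZ_0·tan(βl)

X_in ≈ -66.4 Ω (capacitive)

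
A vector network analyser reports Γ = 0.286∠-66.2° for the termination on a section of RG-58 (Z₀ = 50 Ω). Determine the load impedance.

Z_L = Z_0·(1 + Γ)/(1 − Γ) = 50·(1.12 − j0.262)/(0.885 + j0.262)

Z_L ≈ 54 − j30.8 Ω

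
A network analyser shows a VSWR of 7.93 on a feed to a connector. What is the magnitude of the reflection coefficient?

|Γ| ≈ 0.776

|Γ| = (S − 1)/(S + 1) = (7.93 − 1)/(7.93 + 1) = 6.93/8.93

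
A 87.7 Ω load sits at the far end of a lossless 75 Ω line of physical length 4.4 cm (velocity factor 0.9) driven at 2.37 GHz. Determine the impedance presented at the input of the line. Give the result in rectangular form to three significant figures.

λ = v/f = 0.9·c / 2.37 GHz = 0.114 m
βl = 2π·l/λ = 2π × 0.386 = 139°
tan(βl) = tan(139°) = -0.868
Z_in = Z_0·(Z_L + jZ_0·tanβl)/(Z_0 + jZ_L·tanβl)
     = 75·(87.7 − j65.1)/(75 − j76.1)

Z_in ≈ 75.7 + j11.8 Ω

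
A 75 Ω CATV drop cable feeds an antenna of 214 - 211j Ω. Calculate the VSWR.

Γ = (Z_L − Z_0)/(Z_L + Z_0) = (139 − j211)/(289 − j211)
|Γ| = 253/358 = 0.706
VSWR = (1 + |Γ|)/(1 − |Γ|) = 1.71/0.294

VSWR ≈ 5.81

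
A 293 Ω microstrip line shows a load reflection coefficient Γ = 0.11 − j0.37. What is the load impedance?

Z_L = Z_0·(1 + Γ)/(1 − Γ) = 293·(1.11 − j0.37)/(0.89 + j0.37)

Z_L ≈ 268 − j233 Ω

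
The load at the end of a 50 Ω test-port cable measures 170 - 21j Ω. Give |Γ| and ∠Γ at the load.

Γ ≈ 0.551 ∠ -4.47°

Γ = (Z_L − Z_0)/(Z_L + Z_0) = (120 − j21)/(220 − j21)
|Γ| = 122/221 = 0.551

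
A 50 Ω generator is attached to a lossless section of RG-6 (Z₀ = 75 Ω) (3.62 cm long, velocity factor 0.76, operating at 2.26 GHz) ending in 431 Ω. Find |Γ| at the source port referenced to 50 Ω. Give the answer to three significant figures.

λ = v/f = 0.76·c / 2.26 GHz = 0.101 m
βl = 2π·l/λ = 2π × 0.359 = 129°
tan(βl) = -1.23
Z_in = Z_0·(Z_L + jZ_0·tanβl)/(Z_0 + jZ_L·tanβl) = 21.3 + j58.1 Ω
Γ_s = (Z_in − Z_s)/(Z_in + Z_s) = (-28.7 + j58.1)/(71.3 + j58.1), |Γ_s| = 0.705

|Γ| ≈ 0.705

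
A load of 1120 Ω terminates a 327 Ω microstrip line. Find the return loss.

RL ≈ 5.22 dB

Γ = (1120 − 327)/(1120 + 327) = 0.548
RL = −20·log₁₀|Γ| = −20·log₁₀(0.548)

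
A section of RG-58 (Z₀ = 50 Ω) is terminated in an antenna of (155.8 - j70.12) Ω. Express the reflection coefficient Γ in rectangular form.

Γ = (Z_L − Z_0)/(Z_L + Z_0) = (105.8 − j70.12)/(205.8 − j70.12)

Γ ≈ 0.565 − j0.148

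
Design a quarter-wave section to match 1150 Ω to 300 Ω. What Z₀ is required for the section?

Z_qwt = √(Z_0·R_L) = √(300 × 1150) = √345000

Z_qwt ≈ 587 Ω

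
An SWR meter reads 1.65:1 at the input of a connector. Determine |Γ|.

|Γ| = (S − 1)/(S + 1) = (1.65 − 1)/(1.65 + 1) = 0.65/2.65

|Γ| ≈ 0.245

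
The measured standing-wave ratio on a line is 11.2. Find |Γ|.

|Γ| ≈ 0.836

|Γ| = (S − 1)/(S + 1) = (11.2 − 1)/(11.2 + 1) = 10.2/12.2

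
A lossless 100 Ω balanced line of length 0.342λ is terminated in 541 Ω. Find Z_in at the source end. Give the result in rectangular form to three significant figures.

Z_in ≈ 26 + j62.1 Ω

βl = 2π × 0.342 = 123°
tan(βl) = tan(123°) = -1.53
Z_in = Z_0·(Z_L + jZ_0·tanβl)/(Z_0 + jZ_L·tanβl)
     = 100·(541 − j153)/(100 − j829)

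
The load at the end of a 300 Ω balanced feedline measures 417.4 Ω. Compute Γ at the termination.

Γ = 0.164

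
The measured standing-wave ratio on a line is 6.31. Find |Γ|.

|Γ| ≈ 0.726

|Γ| = (S − 1)/(S + 1) = (6.31 − 1)/(6.31 + 1) = 5.31/7.31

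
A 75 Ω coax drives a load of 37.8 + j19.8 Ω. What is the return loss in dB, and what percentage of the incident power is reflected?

Γ = (-37.2 + j19.8)/(112.8 + j19.8), |Γ| = 0.368
RL = −20·log₁₀(0.368) = 8.68 dB
P_refl/P_inc = |Γ|² = 0.135

RL ≈ 8.68 dB; 13.5% of incident power reflected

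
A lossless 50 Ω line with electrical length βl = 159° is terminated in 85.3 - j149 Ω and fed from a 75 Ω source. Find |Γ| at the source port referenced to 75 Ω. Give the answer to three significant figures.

|Γ| ≈ 0.666

tan(βl) = -0.384
Z_in = Z_0·(Z_L + jZ_0·tanβl)/(Z_0 + jZ_L·tanβl) = 218 + j178 Ω
Γ_s = (Z_in − Z_s)/(Z_in + Z_s) = (143 + j178)/(293 + j178), |Γ_s| = 0.666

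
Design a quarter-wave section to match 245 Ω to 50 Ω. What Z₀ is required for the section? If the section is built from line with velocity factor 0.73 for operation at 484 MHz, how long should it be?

Z_qwt = √(Z_0·R_L) = √(50 × 245) = √12250
λ = 0.73·c/f = 0.452 m, so l = λ/4 = 0.113 m

Z_qwt ≈ 111 Ω; length ≈ 11.3 cm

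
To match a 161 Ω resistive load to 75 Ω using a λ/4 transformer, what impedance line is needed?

Z_qwt ≈ 110 Ω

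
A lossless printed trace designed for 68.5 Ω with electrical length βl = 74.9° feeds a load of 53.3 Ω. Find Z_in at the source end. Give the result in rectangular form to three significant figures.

Z_in ≈ 84.3 + j10.8 Ω

tan(βl) = tan(74.9°) = 3.71
Z_in = Z_0·(Z_L + jZ_0·tanβl)/(Z_0 + jZ_L·tanβl)
     = 68.5·(53.3 + j254)/(68.5 + j198)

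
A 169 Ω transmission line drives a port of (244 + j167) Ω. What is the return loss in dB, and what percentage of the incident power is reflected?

RL ≈ 7.72 dB; 16.9% of incident power reflected

Γ = (75 + j167)/(413 + j167), |Γ| = 0.411
RL = −20·log₁₀(0.411) = 7.72 dB
P_refl/P_inc = |Γ|² = 0.169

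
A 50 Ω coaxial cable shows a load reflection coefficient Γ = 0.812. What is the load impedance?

Z_L ≈ 482 Ω

Z_L = Z_0·(1 + Γ)/(1 − Γ) = 50·(1.81)/(0.188)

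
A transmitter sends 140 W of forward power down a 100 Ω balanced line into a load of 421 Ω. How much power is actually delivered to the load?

P_delivered ≈ 86.9 W

Γ = (421 − 100)/(421 + 100) = 0.616
|Γ|² = 0.38
P_refl = |Γ|²·P_inc = 53.1 W, P_del = (1 − |Γ|²)·P_inc = 86.9 W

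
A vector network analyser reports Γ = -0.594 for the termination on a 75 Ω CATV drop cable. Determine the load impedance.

Z_L ≈ 19.1 Ω

Z_L = Z_0·(1 + Γ)/(1 − Γ) = 75·(0.406)/(1.59)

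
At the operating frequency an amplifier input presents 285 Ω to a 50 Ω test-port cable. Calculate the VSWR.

VSWR ≈ 5.7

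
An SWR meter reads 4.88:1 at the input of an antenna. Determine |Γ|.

|Γ| = (S − 1)/(S + 1) = (4.88 − 1)/(4.88 + 1) = 3.88/5.88

|Γ| ≈ 0.66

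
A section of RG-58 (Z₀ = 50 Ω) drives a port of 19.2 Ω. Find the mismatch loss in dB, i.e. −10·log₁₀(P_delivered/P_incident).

Γ = (19.2 − 50)/(19.2 + 50) = -0.445
|Γ|² = 0.198, so P_del/P_inc = 1 − |Γ|² = 0.802
ML = −10·log₁₀(1 − |Γ|²)

mismatch loss ≈ 0.959 dB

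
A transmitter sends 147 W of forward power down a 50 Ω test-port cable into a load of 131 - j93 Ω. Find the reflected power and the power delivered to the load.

|Γ| = |(81 − j93)/(181 − j93)| = 0.606
|Γ|² = 0.367
P_refl = |Γ|²·P_inc = 54 W, P_del = (1 − |Γ|²)·P_inc = 93 W

P_reflected ≈ 54 W; P_delivered ≈ 93 W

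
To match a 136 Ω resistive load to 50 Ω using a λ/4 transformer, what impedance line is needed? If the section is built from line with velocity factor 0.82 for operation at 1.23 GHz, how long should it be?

Z_qwt ≈ 82.5 Ω; length ≈ 5 cm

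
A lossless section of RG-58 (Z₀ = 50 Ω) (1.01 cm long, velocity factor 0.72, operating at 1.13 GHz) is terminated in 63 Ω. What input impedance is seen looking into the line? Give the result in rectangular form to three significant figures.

λ = v/f = 0.72·c / 1.13 GHz = 0.191 m
βl = 2π·l/λ = 2π × 0.0528 = 19°
tan(βl) = tan(19°) = 0.345
Z_in = Z_0·(Z_L + jZ_0·tanβl)/(Z_0 + jZ_L·tanβl)
     = 50·(63 + j17.2)/(50 + j21.7)

Z_in ≈ 59.3 − j8.52 Ω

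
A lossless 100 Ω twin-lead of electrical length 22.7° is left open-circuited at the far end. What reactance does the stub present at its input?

tan(βl) = 0.418
For an open-circuited stub, Z_in = −jZ_0·cot(βl) = −jZ_0/tan(βl)

X_in ≈ -239 Ω (capacitive)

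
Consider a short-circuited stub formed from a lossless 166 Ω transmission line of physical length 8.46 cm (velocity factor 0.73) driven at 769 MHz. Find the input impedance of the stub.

λ = v/f = 0.73·c / 769 MHz = 0.285 m
βl = 2π·l/λ = 2π × 0.297 = 107°
tan(βl) = -3.28
For a short-circuited stub, Z_in = jZ_0·tan(βl)

Z_in ≈ −j545 Ω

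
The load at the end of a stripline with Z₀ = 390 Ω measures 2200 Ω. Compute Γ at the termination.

Γ = 0.699

Γ = (Z_L − Z_0)/(Z_L + Z_0) = (2200 − 390)/(2200 + 390) = 1810/2590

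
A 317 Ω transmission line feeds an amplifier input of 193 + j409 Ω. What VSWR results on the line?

VSWR ≈ 4.78

Γ = (Z_L − Z_0)/(Z_L + Z_0) = (-124 + j409)/(510 + j409)
|Γ| = 427/654 = 0.654
VSWR = (1 + |Γ|)/(1 − |Γ|) = 1.65/0.346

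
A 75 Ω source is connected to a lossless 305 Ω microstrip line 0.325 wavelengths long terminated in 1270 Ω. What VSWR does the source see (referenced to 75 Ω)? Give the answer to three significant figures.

βl = 2π × 0.325 = 117°
tan(βl) = -1.96
Z_in = Z_0·(Z_L + jZ_0·tanβl)/(Z_0 + jZ_L·tanβl) = 90.9 + j144 Ω
Γ_s = (Z_in − Z_s)/(Z_in + Z_s) = (15.9 + j144)/(166 + j144), |Γ_s| = 0.66
VSWR = (1 + |Γ_s|)/(1 − |Γ_s|)

VSWR ≈ 4.89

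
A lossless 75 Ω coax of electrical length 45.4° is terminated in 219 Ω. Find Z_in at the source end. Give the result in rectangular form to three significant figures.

tan(βl) = tan(45.4°) = 1.01
Z_in = Z_0·(Z_L + jZ_0·tanβl)/(Z_0 + jZ_L·tanβl)
     = 75·(219 + j76.1)/(75 + j222)

Z_in ≈ 45.5 − j58.6 Ω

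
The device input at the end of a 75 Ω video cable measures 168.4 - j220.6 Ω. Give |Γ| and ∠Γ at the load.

Γ = (Z_L − Z_0)/(Z_L + Z_0) = (93.4 − j220.6)/(243.4 − j220.6)
|Γ| = 240/328 = 0.729

Γ ≈ 0.729 ∠ -24.9°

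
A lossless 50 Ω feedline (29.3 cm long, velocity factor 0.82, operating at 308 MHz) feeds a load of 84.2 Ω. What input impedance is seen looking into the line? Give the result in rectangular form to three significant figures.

Z_in ≈ 41.9 + j22.7 Ω

λ = v/f = 0.82·c / 308 MHz = 0.799 m
βl = 2π·l/λ = 2π × 0.367 = 132°
tan(βl) = tan(132°) = -1.11
Z_in = Z_0·(Z_L + jZ_0·tanβl)/(Z_0 + jZ_L·tanβl)
     = 50·(84.2 − j55.4)/(50 − j93.3)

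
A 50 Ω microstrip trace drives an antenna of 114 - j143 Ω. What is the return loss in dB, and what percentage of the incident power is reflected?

Γ = (64 − j143)/(164 − j143), |Γ| = 0.72
RL = −20·log₁₀(0.72) = 2.85 dB
P_refl/P_inc = |Γ|² = 0.518

RL ≈ 2.85 dB; 51.8% of incident power reflected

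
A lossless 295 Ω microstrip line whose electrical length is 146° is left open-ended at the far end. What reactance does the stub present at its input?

X_in ≈ 437 Ω (inductive)

tan(βl) = -0.675
For an open-ended stub, Z_in = −jZ_0·cot(βl) = −jZ_0/tan(βl)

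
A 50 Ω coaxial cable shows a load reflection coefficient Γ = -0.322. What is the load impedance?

Z_L ≈ 25.6 Ω

Z_L = Z_0·(1 + Γ)/(1 − Γ) = 50·(0.678)/(1.32)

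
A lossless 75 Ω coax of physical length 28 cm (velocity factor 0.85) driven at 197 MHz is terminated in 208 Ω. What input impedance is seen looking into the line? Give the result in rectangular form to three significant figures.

Z_in ≈ 28.1 − j13.9 Ω

λ = v/f = 0.85·c / 197 MHz = 1.29 m
βl = 2π·l/λ = 2π × 0.216 = 77.9°
tan(βl) = tan(77.9°) = 4.65
Z_in = Z_0·(Z_L + jZ_0·tanβl)/(Z_0 + jZ_L·tanβl)
     = 75·(208 + j349)/(75 + j968)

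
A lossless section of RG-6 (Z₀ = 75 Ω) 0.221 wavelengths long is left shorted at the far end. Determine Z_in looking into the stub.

βl = 2π × 0.221 = 79.6°
tan(βl) = 5.43
For a shorted stub, Z_in = jZ_0·tan(βl)

Z_in ≈ +j407 Ω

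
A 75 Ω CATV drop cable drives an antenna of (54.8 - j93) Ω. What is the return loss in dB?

Γ = (-20.2 − j93)/(129.8 − j93), |Γ| = 0.596
RL = −20·log₁₀|Γ| = −20·log₁₀(0.596)

RL ≈ 4.5 dB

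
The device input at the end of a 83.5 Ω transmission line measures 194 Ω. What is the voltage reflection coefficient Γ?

Γ = 0.398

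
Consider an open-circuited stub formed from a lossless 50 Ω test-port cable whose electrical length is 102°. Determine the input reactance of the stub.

X_in ≈ 10.6 Ω (inductive)

tan(βl) = -4.7
For an open-circuited stub, Z_in = −jZ_0·cot(βl) = −jZ_0/tan(βl)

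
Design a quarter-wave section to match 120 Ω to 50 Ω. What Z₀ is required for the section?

Z_qwt = √(Z_0·R_L) = √(50 × 120) = √6000

Z_qwt ≈ 77.5 Ω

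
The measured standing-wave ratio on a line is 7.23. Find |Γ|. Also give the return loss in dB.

|Γ| ≈ 0.757; return loss ≈ 2.42 dB

|Γ| = (S − 1)/(S + 1) = (7.23 − 1)/(7.23 + 1) = 6.23/8.23
RL = −20·log₁₀|Γ| = −20·log₁₀(0.757)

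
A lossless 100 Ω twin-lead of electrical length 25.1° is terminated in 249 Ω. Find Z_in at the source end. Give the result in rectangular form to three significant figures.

Z_in ≈ 129 − j103 Ω

tan(βl) = tan(25.1°) = 0.468
Z_in = Z_0·(Z_L + jZ_0·tanβl)/(Z_0 + jZ_L·tanβl)
     = 100·(249 + j46.8)/(100 + j117)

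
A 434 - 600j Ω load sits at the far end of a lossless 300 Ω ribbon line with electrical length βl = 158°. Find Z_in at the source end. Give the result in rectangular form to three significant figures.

tan(βl) = tan(158°) = -0.404
Z_in = Z_0·(Z_L + jZ_0·tanβl)/(Z_0 + jZ_L·tanβl)
     = 300·(434 − j721)/(57.6 − j175)

Z_in ≈ 1330 + j304 Ω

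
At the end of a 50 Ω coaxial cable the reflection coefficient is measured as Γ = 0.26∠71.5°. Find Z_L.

Z_L ≈ 51.7 + j27.3 Ω

Z_L = Z_0·(1 + Γ)/(1 − Γ) = 50·(1.08 + j0.247)/(0.918 − j0.247)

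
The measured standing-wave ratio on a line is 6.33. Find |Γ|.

|Γ| = (S − 1)/(S + 1) = (6.33 − 1)/(6.33 + 1) = 5.33/7.33

|Γ| ≈ 0.727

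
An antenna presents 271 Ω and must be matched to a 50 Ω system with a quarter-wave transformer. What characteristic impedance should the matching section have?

Z_qwt ≈ 116 Ω

Z_qwt = √(Z_0·R_L) = √(50 × 271) = √13550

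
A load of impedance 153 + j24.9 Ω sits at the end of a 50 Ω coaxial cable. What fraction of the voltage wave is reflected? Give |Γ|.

Γ = (Z_L − Z_0)/(Z_L + Z_0) = (103 + j24.9)/(203 + j24.9)
|Γ| = 106/205

|Γ| ≈ 0.518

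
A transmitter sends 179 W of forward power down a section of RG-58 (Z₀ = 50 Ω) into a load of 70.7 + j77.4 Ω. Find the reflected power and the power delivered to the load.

|Γ| = |(20.7 + j77.4)/(120.7 + j77.4)| = 0.559
|Γ|² = 0.312
P_refl = |Γ|²·P_inc = 55.9 W, P_del = (1 − |Γ|²)·P_inc = 123 W

P_reflected ≈ 55.9 W; P_delivered ≈ 123 W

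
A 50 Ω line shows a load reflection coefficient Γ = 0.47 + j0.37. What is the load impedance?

Z_L ≈ 76.9 + j88.6 Ω

Z_L = Z_0·(1 + Γ)/(1 − Γ) = 50·(1.47 + j0.37)/(0.53 − j0.37)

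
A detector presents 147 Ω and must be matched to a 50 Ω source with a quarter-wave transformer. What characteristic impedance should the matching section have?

Z_qwt ≈ 85.7 Ω

Z_qwt = √(Z_0·R_L) = √(50 × 147) = √7350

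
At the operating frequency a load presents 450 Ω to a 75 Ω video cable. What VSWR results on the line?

VSWR ≈ 6

Γ = (450 − 75)/(450 + 75) = 0.714
VSWR = (1 + 0.714)/(1 − 0.714)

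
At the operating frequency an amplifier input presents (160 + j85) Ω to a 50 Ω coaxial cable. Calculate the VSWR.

VSWR ≈ 4.18

Γ = (Z_L − Z_0)/(Z_L + Z_0) = (110 + j85)/(210 + j85)
|Γ| = 139/227 = 0.614
VSWR = (1 + |Γ|)/(1 − |Γ|) = 1.61/0.386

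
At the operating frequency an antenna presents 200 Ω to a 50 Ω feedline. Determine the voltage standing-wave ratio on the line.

Γ = (200 − 50)/(200 + 50) = 0.6
VSWR = (1 + 0.6)/(1 − 0.6)

VSWR ≈ 4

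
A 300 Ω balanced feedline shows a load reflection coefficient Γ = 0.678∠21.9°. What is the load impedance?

Z_L ≈ 804 + j753 Ω

Z_L = Z_0·(1 + Γ)/(1 − Γ) = 300·(1.63 + j0.253)/(0.371 − j0.253)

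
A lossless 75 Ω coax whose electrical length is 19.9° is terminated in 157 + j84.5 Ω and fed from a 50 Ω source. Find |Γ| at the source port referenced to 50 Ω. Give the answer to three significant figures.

|Γ| ≈ 0.616

tan(βl) = 0.362
Z_in = Z_0·(Z_L + jZ_0·tanβl)/(Z_0 + jZ_L·tanβl) = 192 − j57.2 Ω
Γ_s = (Z_in − Z_s)/(Z_in + Z_s) = (142 − j57.2)/(242 − j57.2), |Γ_s| = 0.616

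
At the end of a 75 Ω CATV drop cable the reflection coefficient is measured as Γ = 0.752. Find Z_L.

Z_L = Z_0·(1 + Γ)/(1 − Γ) = 75·(1.75)/(0.248)

Z_L ≈ 530 Ω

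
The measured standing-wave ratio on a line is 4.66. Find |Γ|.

|Γ| ≈ 0.647

|Γ| = (S − 1)/(S + 1) = (4.66 − 1)/(4.66 + 1) = 3.66/5.66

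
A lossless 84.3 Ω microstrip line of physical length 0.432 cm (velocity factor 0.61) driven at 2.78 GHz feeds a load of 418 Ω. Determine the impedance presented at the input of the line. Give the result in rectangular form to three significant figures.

Z_in ≈ 87.3 − j152 Ω

λ = v/f = 0.61·c / 2.78 GHz = 0.0658 m
βl = 2π·l/λ = 2π × 0.0656 = 23.6°
tan(βl) = tan(23.6°) = 0.437
Z_in = Z_0·(Z_L + jZ_0·tanβl)/(Z_0 + jZ_L·tanβl)
     = 84.3·(418 + j36.9)/(84.3 + j183)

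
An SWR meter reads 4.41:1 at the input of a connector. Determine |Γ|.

|Γ| = (S − 1)/(S + 1) = (4.41 − 1)/(4.41 + 1) = 3.41/5.41

|Γ| ≈ 0.63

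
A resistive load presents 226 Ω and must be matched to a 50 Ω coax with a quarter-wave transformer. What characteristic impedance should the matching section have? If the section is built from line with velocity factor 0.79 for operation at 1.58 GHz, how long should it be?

Z_qwt = √(Z_0·R_L) = √(50 × 226) = √11300
λ = 0.79·c/f = 0.15 m, so l = λ/4 = 0.0375 m

Z_qwt ≈ 106 Ω; length ≈ 3.75 cm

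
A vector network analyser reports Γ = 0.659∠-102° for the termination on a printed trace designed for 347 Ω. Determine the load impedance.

Z_L = Z_0·(1 + Γ)/(1 − Γ) = 347·(0.863 − j0.645)/(1.14 + j0.645)

Z_L ≈ 115 − j262 Ω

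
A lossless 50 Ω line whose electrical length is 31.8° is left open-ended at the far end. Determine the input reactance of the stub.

tan(βl) = 0.62
For an open-ended stub, Z_in = −jZ_0·cot(βl) = −jZ_0/tan(βl)

X_in ≈ -80.6 Ω (capacitive)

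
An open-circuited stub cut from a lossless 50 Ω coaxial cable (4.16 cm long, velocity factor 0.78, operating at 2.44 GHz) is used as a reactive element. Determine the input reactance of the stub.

X_in ≈ 113 Ω (inductive)

λ = v/f = 0.78·c / 2.44 GHz = 0.0959 m
βl = 2π·l/λ = 2π × 0.434 = 156°
tan(βl) = -0.442
For an open-circuited stub, Z_in = −jZ_0·cot(βl) = −jZ_0/tan(βl)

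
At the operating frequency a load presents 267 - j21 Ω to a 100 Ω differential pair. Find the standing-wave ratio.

VSWR ≈ 2.69

Γ = (Z_L − Z_0)/(Z_L + Z_0) = (167 − j21)/(367 − j21)
|Γ| = 168/368 = 0.458
VSWR = (1 + |Γ|)/(1 − |Γ|) = 1.46/0.542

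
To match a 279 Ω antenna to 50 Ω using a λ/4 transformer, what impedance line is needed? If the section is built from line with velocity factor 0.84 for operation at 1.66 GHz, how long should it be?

Z_qwt = √(Z_0·R_L) = √(50 × 279) = √13950
λ = 0.84·c/f = 0.152 m, so l = λ/4 = 0.038 m

Z_qwt ≈ 118 Ω; length ≈ 3.8 cm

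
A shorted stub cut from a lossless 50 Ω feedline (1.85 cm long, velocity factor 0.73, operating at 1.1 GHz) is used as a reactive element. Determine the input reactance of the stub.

X_in ≈ 33 Ω (inductive)

λ = v/f = 0.73·c / 1.1 GHz = 0.199 m
βl = 2π·l/λ = 2π × 0.0929 = 33.5°
tan(βl) = 0.661
For a shorted stub, Z_in = jZ_0·tan(βl)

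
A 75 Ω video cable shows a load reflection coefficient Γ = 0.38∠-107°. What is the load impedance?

Z_L = Z_0·(1 + Γ)/(1 − Γ) = 75·(0.889 − j0.363)/(1.11 + j0.363)

Z_L ≈ 47 − j39.9 Ω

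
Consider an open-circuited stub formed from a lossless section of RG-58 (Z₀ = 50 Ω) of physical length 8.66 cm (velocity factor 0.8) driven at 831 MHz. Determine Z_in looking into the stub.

Z_in ≈ +j16.2 Ω

λ = v/f = 0.8·c / 831 MHz = 0.289 m
βl = 2π·l/λ = 2π × 0.3 = 108°
tan(βl) = -3.09
For an open-circuited stub, Z_in = −jZ_0·cot(βl) = −jZ_0/tan(βl)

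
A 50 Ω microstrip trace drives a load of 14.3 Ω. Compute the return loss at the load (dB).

RL ≈ 5.11 dB

Γ = (14.3 − 50)/(14.3 + 50) = -0.555
RL = −20·log₁₀|Γ| = −20·log₁₀(0.555)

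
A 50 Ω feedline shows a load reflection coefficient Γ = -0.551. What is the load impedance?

Z_L = Z_0·(1 + Γ)/(1 − Γ) = 50·(0.449)/(1.55)

Z_L ≈ 14.5 Ω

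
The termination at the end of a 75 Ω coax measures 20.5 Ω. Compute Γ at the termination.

Γ = (Z_L − Z_0)/(Z_L + Z_0) = (20.5 − 75)/(20.5 + 75) = -54.5/95.5

Γ = -0.571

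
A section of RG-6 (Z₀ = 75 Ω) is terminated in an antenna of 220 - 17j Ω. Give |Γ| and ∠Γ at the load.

Γ ≈ 0.494 ∠ -3.39°

Γ = (Z_L − Z_0)/(Z_L + Z_0) = (145 − j17)/(295 − j17)
|Γ| = 146/295 = 0.494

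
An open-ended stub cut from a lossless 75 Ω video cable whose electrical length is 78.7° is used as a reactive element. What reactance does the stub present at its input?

tan(βl) = 5
For an open-ended stub, Z_in = −jZ_0·cot(βl) = −jZ_0/tan(βl)

X_in ≈ -15 Ω (capacitive)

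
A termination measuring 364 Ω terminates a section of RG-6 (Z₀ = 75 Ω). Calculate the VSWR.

Γ = (364 − 75)/(364 + 75) = 0.658
VSWR = (1 + 0.658)/(1 − 0.658)

VSWR ≈ 4.85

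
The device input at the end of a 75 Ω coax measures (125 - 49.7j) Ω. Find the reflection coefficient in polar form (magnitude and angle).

Γ ≈ 0.342 ∠ -30.9°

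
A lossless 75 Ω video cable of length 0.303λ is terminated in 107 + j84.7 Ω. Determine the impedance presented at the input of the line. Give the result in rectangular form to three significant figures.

βl = 2π × 0.303 = 109°
tan(βl) = tan(109°) = -2.89
Z_in = Z_0·(Z_L + jZ_0·tanβl)/(Z_0 + jZ_L·tanβl)
     = 75·(107 − j132)/(320 − j309)

Z_in ≈ 28.4 − j3.47 Ω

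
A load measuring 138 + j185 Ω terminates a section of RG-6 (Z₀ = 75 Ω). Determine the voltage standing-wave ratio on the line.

VSWR ≈ 5.51

Γ = (Z_L − Z_0)/(Z_L + Z_0) = (63 + j185)/(213 + j185)
|Γ| = 195/282 = 0.693
VSWR = (1 + |Γ|)/(1 − |Γ|) = 1.69/0.307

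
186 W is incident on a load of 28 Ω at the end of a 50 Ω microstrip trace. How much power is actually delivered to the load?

P_delivered ≈ 171 W

Γ = (28 − 50)/(28 + 50) = -0.282
|Γ|² = 0.0796
P_refl = |Γ|²·P_inc = 14.8 W, P_del = (1 − |Γ|²)·P_inc = 171 W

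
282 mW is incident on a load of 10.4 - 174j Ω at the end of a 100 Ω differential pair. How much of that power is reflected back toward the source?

P_reflected ≈ 254 mW

|Γ| = |(-89.6 − j174)/(110.4 − j174)| = 0.95
|Γ|² = 0.902
P_refl = |Γ|²·P_inc = 254 mW, P_del = (1 − |Γ|²)·P_inc = 27.6 mW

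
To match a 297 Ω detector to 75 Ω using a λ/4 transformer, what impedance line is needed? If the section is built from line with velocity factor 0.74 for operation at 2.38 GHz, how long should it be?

Z_qwt = √(Z_0·R_L) = √(75 × 297) = √22280
λ = 0.74·c/f = 0.0933 m, so l = λ/4 = 0.0233 m

Z_qwt ≈ 149 Ω; length ≈ 2.33 cm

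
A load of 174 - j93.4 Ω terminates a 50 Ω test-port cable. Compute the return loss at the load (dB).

Γ = (124 − j93.4)/(224 − j93.4), |Γ| = 0.64
RL = −20·log₁₀|Γ| = −20·log₁₀(0.64)

RL ≈ 3.88 dB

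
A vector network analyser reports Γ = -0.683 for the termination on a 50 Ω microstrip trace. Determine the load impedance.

Z_L = Z_0·(1 + Γ)/(1 − Γ) = 50·(0.317)/(1.68)

Z_L ≈ 9.42 Ω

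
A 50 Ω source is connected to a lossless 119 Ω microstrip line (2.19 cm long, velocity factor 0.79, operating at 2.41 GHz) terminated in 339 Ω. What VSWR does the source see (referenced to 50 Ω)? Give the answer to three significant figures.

λ = v/f = 0.79·c / 2.41 GHz = 0.0983 m
βl = 2π·l/λ = 2π × 0.223 = 80.2°
tan(βl) = 5.77
Z_in = Z_0·(Z_L + jZ_0·tanβl)/(Z_0 + jZ_L·tanβl) = 42.9 − j18 Ω
Γ_s = (Z_in − Z_s)/(Z_in + Z_s) = (-7.13 − j18)/(92.9 − j18), |Γ_s| = 0.205
VSWR = (1 + |Γ_s|)/(1 − |Γ_s|)

VSWR ≈ 1.52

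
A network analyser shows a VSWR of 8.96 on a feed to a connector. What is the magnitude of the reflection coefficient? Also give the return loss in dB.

|Γ| ≈ 0.799; return loss ≈ 1.95 dB

|Γ| = (S − 1)/(S + 1) = (8.96 − 1)/(8.96 + 1) = 7.96/9.96
RL = −20·log₁₀|Γ| = −20·log₁₀(0.799)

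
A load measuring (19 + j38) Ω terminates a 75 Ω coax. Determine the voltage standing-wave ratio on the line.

Γ = (Z_L − Z_0)/(Z_L + Z_0) = (-56 + j38)/(94 + j38)
|Γ| = 67.7/101 = 0.667
VSWR = (1 + |Γ|)/(1 − |Γ|) = 1.67/0.333

VSWR ≈ 5.01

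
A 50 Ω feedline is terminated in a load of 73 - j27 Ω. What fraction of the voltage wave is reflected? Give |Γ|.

|Γ| ≈ 0.282

Γ = (Z_L − Z_0)/(Z_L + Z_0) = (23 − j27)/(123 − j27)
|Γ| = 35.5/126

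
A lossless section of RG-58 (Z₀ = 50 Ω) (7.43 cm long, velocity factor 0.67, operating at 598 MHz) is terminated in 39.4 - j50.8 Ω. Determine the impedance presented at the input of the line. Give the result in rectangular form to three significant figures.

λ = v/f = 0.67·c / 598 MHz = 0.336 m
βl = 2π·l/λ = 2π × 0.221 = 79.6°
tan(βl) = tan(79.6°) = 5.44
Z_in = Z_0·(Z_L + jZ_0·tanβl)/(Z_0 + jZ_L·tanβl)
     = 50·(39.4 + j221)/(326 + j214)

Z_in ≈ 19.8 + j20.9 Ω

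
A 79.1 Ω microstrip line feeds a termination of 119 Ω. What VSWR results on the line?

For a purely resistive load, VSWR = R_L/Z_0 or Z_0/R_L (whichever > 1) = 119/79.1

VSWR ≈ 1.5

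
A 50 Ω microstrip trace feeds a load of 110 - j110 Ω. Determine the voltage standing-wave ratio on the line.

VSWR ≈ 4.64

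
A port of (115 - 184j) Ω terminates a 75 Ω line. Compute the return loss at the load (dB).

Γ = (40 − j184)/(190 − j184), |Γ| = 0.712
RL = −20·log₁₀|Γ| = −20·log₁₀(0.712)

RL ≈ 2.95 dB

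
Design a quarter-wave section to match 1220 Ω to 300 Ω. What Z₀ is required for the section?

Z_qwt = √(Z_0·R_L) = √(300 × 1220) = √366000

Z_qwt ≈ 605 Ω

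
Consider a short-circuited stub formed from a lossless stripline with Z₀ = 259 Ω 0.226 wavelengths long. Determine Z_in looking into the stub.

βl = 2π × 0.226 = 81.4°
tan(βl) = 6.58
For a short-circuited stub, Z_in = jZ_0·tan(βl)

Z_in ≈ +j1700 Ω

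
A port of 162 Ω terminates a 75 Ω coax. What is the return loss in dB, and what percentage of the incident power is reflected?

Γ = (162 − 75)/(162 + 75) = 0.367
RL = −20·log₁₀(0.367) = 8.7 dB
P_refl/P_inc = |Γ|² = 0.135

RL ≈ 8.7 dB; 13.5% of incident power reflected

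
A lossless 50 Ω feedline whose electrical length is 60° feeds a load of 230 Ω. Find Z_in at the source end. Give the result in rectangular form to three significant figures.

Z_in ≈ 14.3 − j27.1 Ω

tan(βl) = tan(60°) = 1.73
Z_in = Z_0·(Z_L + jZ_0·tanβl)/(Z_0 + jZ_L·tanβl)
     = 50·(230 + j86.6)/(50 + j398)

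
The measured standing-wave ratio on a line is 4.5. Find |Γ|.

|Γ| ≈ 0.636

|Γ| = (S − 1)/(S + 1) = (4.5 − 1)/(4.5 + 1) = 3.5/5.5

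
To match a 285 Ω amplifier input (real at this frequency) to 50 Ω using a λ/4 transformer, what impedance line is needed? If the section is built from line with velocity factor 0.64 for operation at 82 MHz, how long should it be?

Z_qwt = √(Z_0·R_L) = √(50 × 285) = √14250
λ = 0.64·c/f = 2.34 m, so l = λ/4 = 0.585 m

Z_qwt ≈ 119 Ω; length ≈ 58.5 cm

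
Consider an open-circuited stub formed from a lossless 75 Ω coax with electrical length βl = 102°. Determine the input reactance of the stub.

X_in ≈ 15.9 Ω (inductive)

tan(βl) = -4.7
For an open-circuited stub, Z_in = −jZ_0·cot(βl) = −jZ_0/tan(βl)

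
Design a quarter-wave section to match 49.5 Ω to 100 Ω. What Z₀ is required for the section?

Z_qwt = √(Z_0·R_L) = √(100 × 49.5) = √4950

Z_qwt ≈ 70.4 Ω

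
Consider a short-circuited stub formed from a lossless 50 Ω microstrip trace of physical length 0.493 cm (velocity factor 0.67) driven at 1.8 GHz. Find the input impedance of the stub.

Z_in ≈ +j14.2 Ω

λ = v/f = 0.67·c / 1.8 GHz = 0.112 m
βl = 2π·l/λ = 2π × 0.0441 = 15.9°
tan(βl) = 0.285
For a short-circuited stub, Z_in = jZ_0·tan(βl)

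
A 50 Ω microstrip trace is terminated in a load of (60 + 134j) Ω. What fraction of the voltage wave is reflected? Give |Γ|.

|Γ| ≈ 0.775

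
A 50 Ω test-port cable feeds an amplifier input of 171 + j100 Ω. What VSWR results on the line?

Γ = (Z_L − Z_0)/(Z_L + Z_0) = (121 + j100)/(221 + j100)
|Γ| = 157/243 = 0.647
VSWR = (1 + |Γ|)/(1 − |Γ|) = 1.65/0.353

VSWR ≈ 4.67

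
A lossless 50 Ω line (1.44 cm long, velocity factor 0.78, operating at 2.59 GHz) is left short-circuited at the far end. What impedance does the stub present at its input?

Z_in ≈ +j78.1 Ω

λ = v/f = 0.78·c / 2.59 GHz = 0.0903 m
βl = 2π·l/λ = 2π × 0.159 = 57.4°
tan(βl) = 1.56
For a short-circuited stub, Z_in = jZ_0·tan(βl)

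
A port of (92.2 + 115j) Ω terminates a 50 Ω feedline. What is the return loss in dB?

RL ≈ 3.48 dB

Γ = (42.2 + j115)/(142.2 + j115), |Γ| = 0.67
RL = −20·log₁₀|Γ| = −20·log₁₀(0.67)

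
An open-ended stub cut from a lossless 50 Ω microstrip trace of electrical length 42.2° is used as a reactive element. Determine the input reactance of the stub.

tan(βl) = 0.907
For an open-ended stub, Z_in = −jZ_0·cot(βl) = −jZ_0/tan(βl)

X_in ≈ -55.1 Ω (capacitive)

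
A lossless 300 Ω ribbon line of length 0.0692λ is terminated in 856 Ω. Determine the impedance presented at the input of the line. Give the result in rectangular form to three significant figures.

βl = 2π × 0.0692 = 24.9°
tan(βl) = tan(24.9°) = 0.464
Z_in = Z_0·(Z_L + jZ_0·tanβl)/(Z_0 + jZ_L·tanβl)
     = 300·(856 + j139)/(300 + j398)

Z_in ≈ 378 − j361 Ω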